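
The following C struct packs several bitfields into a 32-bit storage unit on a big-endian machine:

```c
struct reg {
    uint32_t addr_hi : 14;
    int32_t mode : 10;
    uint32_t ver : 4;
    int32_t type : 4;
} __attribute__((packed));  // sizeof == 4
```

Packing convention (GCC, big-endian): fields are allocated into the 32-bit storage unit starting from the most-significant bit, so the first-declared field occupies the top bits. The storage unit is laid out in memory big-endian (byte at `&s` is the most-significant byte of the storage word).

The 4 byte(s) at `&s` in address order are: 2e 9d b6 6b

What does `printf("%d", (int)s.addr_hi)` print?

[0]=0x2e [1]=0x9d [2]=0xb6 [3]=0x6b (big-endian) → word 0x2e9db66b
addr_hi [18+:14] = (word>>18) & 0x3fff = 2983  ←
mode [8+:10] = (word>>8) & 0x3ff = 438
ver [4+:4] = (word>>4) & 0xf = 6
type [0+:4] = (word>>0) & 0xf = 11

2983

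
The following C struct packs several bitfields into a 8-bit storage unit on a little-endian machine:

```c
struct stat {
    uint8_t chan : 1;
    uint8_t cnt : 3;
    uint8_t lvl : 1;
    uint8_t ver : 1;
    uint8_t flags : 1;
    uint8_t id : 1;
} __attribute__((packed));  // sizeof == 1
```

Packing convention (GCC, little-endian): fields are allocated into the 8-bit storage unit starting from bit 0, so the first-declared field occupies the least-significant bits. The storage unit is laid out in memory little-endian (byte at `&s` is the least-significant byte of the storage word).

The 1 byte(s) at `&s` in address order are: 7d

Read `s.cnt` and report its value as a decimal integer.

[0]=0x7d (little-endian) → word 0x7d
chan [0+:1] = (word>>0) & 0x1 = 1
cnt [1+:3] = (word>>1) & 0x7 = 6  ←
lvl [4+:1] = (word>>4) & 0x1 = 1
ver [5+:1] = (word>>5) & 0x1 = 1
flags [6+:1] = (word>>6) & 0x1 = 1
id [7+:1] = (word>>7) & 0x1 = 0

6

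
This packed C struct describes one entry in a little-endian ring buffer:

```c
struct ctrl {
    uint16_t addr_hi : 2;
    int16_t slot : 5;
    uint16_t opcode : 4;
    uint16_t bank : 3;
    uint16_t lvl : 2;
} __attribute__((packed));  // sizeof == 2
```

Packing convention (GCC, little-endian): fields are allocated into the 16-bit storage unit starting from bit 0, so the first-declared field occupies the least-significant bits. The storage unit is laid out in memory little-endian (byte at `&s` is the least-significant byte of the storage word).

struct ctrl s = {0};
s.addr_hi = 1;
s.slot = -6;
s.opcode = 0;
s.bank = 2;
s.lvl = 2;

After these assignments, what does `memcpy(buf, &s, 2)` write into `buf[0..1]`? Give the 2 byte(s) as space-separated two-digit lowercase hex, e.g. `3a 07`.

69 90

addr_hi (2b) val=1 bits=0x1 at bit 0: 0x0001
slot (5b) val=-6 bits=0x1a at bit 2: 0x0069
opcode (4b) val=0 bits=0x0 at bit 7: 0x0069
bank (3b) val=2 bits=0x2 at bit 11: 0x1069
lvl (2b) val=2 bits=0x2 at bit 14: 0x9069
word = 0x9069 → little-endian bytes:
  [0]=0x69  [1]=0x90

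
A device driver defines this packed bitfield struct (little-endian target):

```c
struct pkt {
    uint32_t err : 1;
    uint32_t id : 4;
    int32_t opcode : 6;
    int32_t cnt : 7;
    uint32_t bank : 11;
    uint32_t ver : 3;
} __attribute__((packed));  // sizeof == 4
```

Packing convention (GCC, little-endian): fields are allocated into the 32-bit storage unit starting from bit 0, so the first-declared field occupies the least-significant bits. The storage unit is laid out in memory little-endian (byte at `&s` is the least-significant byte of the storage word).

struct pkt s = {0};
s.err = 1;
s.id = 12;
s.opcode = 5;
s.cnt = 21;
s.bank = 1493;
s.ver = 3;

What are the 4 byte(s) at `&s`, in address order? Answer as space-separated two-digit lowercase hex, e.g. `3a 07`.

b9 a8 54 77

err (1b) val=1 bits=0x1 at bit 0: 0x00000001
id (4b) val=12 bits=0xc at bit 1: 0x00000019
opcode (6b) val=5 bits=0x5 at bit 5: 0x000000b9
cnt (7b) val=21 bits=0x15 at bit 11: 0x0000a8b9
bank (11b) val=1493 bits=0x5d5 at bit 18: 0x1754a8b9
ver (3b) val=3 bits=0x3 at bit 29: 0x7754a8b9
word = 0x7754a8b9 → little-endian bytes:
  [0]=0xb9  [1]=0xa8  [2]=0x54  [3]=0x77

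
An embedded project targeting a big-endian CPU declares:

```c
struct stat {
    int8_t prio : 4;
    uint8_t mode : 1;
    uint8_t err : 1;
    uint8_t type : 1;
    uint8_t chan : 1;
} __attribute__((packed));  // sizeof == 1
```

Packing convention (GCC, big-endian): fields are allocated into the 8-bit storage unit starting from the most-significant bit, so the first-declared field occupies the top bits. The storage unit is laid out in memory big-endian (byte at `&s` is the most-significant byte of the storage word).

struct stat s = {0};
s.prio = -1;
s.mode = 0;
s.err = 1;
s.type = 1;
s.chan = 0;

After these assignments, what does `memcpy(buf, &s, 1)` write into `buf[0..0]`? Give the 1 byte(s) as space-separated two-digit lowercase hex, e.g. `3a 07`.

f6

[4+:4] prio=-1 & 0xf = 0xf; word=0xf0
[3+:1] mode=0 & 0x1 = 0x0; word=0xf0
[2+:1] err=1 & 0x1 = 0x1; word=0xf4
[1+:1] type=1 & 0x1 = 0x1; word=0xf6
[0+:1] chan=0 & 0x1 = 0x0; word=0xf6
word = 0xf6 → big-endian bytes:
  [0]=0xf6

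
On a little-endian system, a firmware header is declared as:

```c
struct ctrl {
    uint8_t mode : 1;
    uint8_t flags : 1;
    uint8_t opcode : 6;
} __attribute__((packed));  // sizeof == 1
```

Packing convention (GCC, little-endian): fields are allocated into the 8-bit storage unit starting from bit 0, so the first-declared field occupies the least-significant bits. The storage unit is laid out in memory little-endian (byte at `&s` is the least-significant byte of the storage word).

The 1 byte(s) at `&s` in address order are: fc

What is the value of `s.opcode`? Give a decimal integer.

[0]=0xfc (little-endian) → word 0xfc
mode [0+:1] = (word>>0) & 0x1 = 0
flags [1+:1] = (word>>1) & 0x1 = 0
opcode [2+:6] = (word>>2) & 0x3f = 63  ←

63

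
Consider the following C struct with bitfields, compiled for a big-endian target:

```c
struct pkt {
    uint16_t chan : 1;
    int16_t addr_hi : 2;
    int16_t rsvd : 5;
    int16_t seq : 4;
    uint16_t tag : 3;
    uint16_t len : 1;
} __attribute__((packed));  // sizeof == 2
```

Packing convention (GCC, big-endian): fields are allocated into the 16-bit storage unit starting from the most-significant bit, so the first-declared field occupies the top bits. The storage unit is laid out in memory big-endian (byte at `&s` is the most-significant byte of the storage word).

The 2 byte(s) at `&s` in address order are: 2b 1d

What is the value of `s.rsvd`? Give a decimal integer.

[0]=0x2b [1]=0x1d (big-endian) → word 0x2b1d
chan [15+:1] = (word>>15) & 0x1 = 0
addr_hi [13+:2] = (word>>13) & 0x3 = 1
rsvd [8+:5] = (word>>8) & 0x1f = 11  ←
seq [4+:4] = (word>>4) & 0xf = 1
tag [1+:3] = (word>>1) & 0x7 = 6
len [0+:1] = (word>>0) & 0x1 = 1
rsvd signed 5b, MSB=0: value = 11

11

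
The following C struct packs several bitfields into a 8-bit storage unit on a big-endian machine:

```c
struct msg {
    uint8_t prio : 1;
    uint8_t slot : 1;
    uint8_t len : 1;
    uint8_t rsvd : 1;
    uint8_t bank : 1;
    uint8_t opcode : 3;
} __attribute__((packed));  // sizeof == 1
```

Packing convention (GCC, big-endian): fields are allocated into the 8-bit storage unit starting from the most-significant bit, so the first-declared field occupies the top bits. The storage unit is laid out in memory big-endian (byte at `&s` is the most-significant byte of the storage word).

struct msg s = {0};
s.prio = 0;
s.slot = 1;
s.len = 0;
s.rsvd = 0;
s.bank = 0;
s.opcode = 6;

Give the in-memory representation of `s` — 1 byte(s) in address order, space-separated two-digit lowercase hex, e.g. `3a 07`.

prio (1b) val=0 bits=0x0 at bit 7: 0x00
slot (1b) val=1 bits=0x1 at bit 6: 0x40
len (1b) val=0 bits=0x0 at bit 5: 0x40
rsvd (1b) val=0 bits=0x0 at bit 4: 0x40
bank (1b) val=0 bits=0x0 at bit 3: 0x40
opcode (3b) val=6 bits=0x6 at bit 0: 0x46
word = 0x46 → big-endian bytes:
  [0]=0x46

46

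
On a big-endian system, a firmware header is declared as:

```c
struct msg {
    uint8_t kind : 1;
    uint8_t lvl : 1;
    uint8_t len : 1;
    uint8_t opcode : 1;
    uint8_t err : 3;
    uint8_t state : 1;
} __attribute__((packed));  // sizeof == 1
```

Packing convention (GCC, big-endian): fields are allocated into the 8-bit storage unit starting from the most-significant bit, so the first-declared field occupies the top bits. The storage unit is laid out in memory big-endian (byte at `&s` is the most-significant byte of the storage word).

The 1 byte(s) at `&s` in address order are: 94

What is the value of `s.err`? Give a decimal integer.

2

[0]=0x94 (big-endian) → word 0x94
kind:1 @ bit 7 → (0x94>>7)&0x1 = 0x1
lvl:1 @ bit 6 → (0x94>>6)&0x1 = 0x0
len:1 @ bit 5 → (0x94>>5)&0x1 = 0x0
opcode:1 @ bit 4 → (0x94>>4)&0x1 = 0x1
err:3 @ bit 1 → (0x94>>1)&0x7 = 0x2  ←
state:1 @ bit 0 → (0x94>>0)&0x1 = 0x0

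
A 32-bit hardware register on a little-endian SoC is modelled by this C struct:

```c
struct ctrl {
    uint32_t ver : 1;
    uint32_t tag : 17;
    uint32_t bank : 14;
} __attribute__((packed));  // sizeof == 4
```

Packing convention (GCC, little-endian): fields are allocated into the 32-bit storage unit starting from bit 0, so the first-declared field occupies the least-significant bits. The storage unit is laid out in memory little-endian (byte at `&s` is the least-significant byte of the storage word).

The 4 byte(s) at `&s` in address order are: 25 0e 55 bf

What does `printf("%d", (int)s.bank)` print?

12245

[0]=0x25 [1]=0x0e [2]=0x55 [3]=0xbf (little-endian) → word 0xbf550e25
ver:1 @ bit 0 → (0xbf550e25>>0)&0x1 = 0x1
tag:17 @ bit 1 → (0xbf550e25>>1)&0x1ffff = 0x8712
bank:14 @ bit 18 → (0xbf550e25>>18)&0x3fff = 0x2fd5  ←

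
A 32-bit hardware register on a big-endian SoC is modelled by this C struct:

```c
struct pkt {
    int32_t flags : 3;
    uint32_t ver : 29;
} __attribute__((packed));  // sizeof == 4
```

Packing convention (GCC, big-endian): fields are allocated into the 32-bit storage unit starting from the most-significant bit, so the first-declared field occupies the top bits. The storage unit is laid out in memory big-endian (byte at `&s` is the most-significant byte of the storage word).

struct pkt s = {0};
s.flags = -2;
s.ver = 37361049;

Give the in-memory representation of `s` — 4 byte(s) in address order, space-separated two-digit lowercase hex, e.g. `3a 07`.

c2 3a 15 99

[29+:3] flags=-2 & 0x7 = 0x6; word=0xc0000000
[0+:29] ver=37361049 & 0x1fffffff = 0x23a1599; word=0xc23a1599
word = 0xc23a1599 → big-endian bytes:
  [0]=0xc2  [1]=0x3a  [2]=0x15  [3]=0x99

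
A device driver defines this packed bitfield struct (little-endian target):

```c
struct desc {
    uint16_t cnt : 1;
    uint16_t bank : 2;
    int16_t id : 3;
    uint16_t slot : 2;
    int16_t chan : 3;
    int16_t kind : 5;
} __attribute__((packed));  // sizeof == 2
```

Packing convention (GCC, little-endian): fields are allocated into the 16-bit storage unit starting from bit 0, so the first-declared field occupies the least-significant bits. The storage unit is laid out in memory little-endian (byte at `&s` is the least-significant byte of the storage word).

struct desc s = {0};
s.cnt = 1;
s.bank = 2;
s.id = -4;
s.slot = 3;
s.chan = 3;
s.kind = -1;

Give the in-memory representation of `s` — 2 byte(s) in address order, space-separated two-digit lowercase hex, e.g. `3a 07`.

cnt (1b) val=1 bits=0x1 at bit 0: 0x0001
bank (2b) val=2 bits=0x2 at bit 1: 0x0005
id (3b) val=-4 bits=0x4 at bit 3: 0x0025
slot (2b) val=3 bits=0x3 at bit 6: 0x00e5
chan (3b) val=3 bits=0x3 at bit 8: 0x03e5
kind (5b) val=-1 bits=0x1f at bit 11: 0xfbe5
word = 0xfbe5 → little-endian bytes:
  [0]=0xe5  [1]=0xfb

e5 fb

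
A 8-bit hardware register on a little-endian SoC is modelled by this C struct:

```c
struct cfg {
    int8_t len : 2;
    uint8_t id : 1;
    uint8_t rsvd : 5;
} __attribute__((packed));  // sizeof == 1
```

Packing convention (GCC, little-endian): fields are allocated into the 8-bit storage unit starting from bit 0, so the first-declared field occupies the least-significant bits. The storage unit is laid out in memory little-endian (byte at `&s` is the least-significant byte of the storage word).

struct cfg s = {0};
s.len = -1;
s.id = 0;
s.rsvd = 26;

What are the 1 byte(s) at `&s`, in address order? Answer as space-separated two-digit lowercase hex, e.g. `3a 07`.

d3

[0+:2] len=-1 & 0x3 = 0x3; word=0x03
[2+:1] id=0 & 0x1 = 0x0; word=0x03
[3+:5] rsvd=26 & 0x1f = 0x1a; word=0xd3
word = 0xd3 → little-endian bytes:
  [0]=0xd3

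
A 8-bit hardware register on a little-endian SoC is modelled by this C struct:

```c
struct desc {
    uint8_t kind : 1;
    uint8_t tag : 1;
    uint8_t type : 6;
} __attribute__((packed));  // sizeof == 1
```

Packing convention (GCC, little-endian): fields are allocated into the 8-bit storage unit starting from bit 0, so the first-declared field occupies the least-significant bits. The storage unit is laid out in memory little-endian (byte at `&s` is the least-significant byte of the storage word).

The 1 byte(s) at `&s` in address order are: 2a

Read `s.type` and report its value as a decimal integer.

10

[0]=0x2a (little-endian) → word 0x2a
kind [0+:1] = (word>>0) & 0x1 = 0
tag [1+:1] = (word>>1) & 0x1 = 1
type [2+:6] = (word>>2) & 0x3f = 10  ←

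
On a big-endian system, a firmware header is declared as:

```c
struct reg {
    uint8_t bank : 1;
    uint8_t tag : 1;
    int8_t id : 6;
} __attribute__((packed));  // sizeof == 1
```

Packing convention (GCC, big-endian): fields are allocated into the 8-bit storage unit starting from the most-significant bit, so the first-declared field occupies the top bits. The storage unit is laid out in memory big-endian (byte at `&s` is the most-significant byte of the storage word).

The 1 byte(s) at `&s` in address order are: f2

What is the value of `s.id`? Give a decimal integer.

[0]=0xf2 (big-endian) → word 0xf2
bank [7+:1] = (word>>7) & 0x1 = 1
tag [6+:1] = (word>>6) & 0x1 = 1
id [0+:6] = (word>>0) & 0x3f = 50  ←
id signed 6b, MSB=1: 50 - 64 = -14

-14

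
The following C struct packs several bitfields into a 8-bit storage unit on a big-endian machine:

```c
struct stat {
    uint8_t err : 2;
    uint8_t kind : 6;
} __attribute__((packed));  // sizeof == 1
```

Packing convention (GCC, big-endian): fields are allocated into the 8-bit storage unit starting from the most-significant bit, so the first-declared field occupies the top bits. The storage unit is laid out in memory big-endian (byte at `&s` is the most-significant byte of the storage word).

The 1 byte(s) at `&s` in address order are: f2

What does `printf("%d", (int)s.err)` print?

[0]=0xf2 (big-endian) → word 0xf2
err:2 @ bit 6 → (0xf2>>6)&0x3 = 0x3  ←
kind:6 @ bit 0 → (0xf2>>0)&0x3f = 0x32

3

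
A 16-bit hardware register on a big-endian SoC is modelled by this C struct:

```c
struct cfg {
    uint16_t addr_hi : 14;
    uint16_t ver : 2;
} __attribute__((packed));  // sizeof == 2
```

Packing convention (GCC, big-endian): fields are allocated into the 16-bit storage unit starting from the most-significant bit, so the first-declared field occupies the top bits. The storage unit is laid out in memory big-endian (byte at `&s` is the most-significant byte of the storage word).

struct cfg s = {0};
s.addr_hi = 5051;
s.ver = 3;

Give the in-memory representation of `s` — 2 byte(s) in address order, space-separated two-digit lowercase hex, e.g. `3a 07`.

addr_hi (14b) val=5051 bits=0x13bb at bit 2: 0x4eec
ver (2b) val=3 bits=0x3 at bit 0: 0x4eef
word = 0x4eef → big-endian bytes:
  [0]=0x4e  [1]=0xef

4e ef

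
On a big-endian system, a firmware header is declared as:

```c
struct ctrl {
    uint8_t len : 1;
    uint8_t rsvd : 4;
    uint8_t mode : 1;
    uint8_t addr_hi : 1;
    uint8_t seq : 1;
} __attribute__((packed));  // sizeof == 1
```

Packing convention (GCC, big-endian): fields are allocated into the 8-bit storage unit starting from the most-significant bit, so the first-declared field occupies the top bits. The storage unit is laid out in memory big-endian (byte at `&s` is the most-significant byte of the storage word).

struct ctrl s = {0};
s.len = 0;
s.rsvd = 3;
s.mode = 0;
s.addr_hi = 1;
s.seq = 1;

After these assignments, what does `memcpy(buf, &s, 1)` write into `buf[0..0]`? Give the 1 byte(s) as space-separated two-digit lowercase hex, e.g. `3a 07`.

1b

len:1 = 0 → 0x0 << 7 → word 0x00
rsvd:4 = 3 → 0x3 << 3 → word 0x18
mode:1 = 0 → 0x0 << 2 → word 0x18
addr_hi:1 = 1 → 0x1 << 1 → word 0x1a
seq:1 = 1 → 0x1 << 0 → word 0x1b
word = 0x1b → big-endian bytes:
  [0]=0x1b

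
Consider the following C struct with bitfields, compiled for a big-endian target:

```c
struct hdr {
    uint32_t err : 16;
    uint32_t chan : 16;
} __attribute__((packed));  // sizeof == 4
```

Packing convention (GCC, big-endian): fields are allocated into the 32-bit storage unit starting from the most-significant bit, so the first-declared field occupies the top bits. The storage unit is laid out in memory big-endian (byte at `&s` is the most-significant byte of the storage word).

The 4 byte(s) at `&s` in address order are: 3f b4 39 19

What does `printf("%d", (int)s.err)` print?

[0]=0x3f [1]=0xb4 [2]=0x39 [3]=0x19 (big-endian) → word 0x3fb43919
err:16 @ bit 16 → (0x3fb43919>>16)&0xffff = 0x3fb4  ←
chan:16 @ bit 0 → (0x3fb43919>>0)&0xffff = 0x3919

16308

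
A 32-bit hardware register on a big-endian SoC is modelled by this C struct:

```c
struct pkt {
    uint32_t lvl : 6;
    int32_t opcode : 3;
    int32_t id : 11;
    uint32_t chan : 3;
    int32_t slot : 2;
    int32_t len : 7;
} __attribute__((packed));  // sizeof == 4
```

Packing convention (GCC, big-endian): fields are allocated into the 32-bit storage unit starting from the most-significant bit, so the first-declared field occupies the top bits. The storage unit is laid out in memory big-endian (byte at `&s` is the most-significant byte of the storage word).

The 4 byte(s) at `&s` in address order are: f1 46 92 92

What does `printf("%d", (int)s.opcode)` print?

2

[0]=0xf1 [1]=0x46 [2]=0x92 [3]=0x92 (big-endian) → word 0xf1469292
lvl [26+:6] = (word>>26) & 0x3f = 60
opcode [23+:3] = (word>>23) & 0x7 = 2  ←
id [12+:11] = (word>>12) & 0x7ff = 1129
chan [9+:3] = (word>>9) & 0x7 = 1
slot [7+:2] = (word>>7) & 0x3 = 1
len [0+:7] = (word>>0) & 0x7f = 18
opcode signed 3b, MSB=0: value = 2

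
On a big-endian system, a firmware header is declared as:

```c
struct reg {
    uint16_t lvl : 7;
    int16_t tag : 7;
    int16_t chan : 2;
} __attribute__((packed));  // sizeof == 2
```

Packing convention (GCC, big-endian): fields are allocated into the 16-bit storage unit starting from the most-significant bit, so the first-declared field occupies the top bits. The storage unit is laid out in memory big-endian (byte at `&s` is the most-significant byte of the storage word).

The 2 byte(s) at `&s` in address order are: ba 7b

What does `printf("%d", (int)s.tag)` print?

[0]=0xba [1]=0x7b (big-endian) → word 0xba7b
lvl [9+:7] = (word>>9) & 0x7f = 93
tag [2+:7] = (word>>2) & 0x7f = 30  ←
chan [0+:2] = (word>>0) & 0x3 = 3
tag signed 7b, MSB=0: value = 30

30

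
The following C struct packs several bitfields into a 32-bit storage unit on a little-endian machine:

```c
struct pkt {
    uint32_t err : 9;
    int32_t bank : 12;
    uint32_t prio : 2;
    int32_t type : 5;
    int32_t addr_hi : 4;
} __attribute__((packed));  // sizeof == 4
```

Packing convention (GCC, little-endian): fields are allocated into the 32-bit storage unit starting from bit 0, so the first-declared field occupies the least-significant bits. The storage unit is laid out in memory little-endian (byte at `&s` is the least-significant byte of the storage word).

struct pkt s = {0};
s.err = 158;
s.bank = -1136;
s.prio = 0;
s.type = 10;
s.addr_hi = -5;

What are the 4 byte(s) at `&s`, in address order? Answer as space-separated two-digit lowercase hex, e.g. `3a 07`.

err:9 = 158 → 0x9e << 0 → word 0x0000009e
bank:12 = -1136 → 0xb90 << 9 → word 0x0017209e
prio:2 = 0 → 0x0 << 21 → word 0x0017209e
type:5 = 10 → 0xa << 23 → word 0x0517209e
addr_hi:4 = -5 → 0xb << 28 → word 0xb517209e
word = 0xb517209e → little-endian bytes:
  [0]=0x9e  [1]=0x20  [2]=0x17  [3]=0xb5

9e 20 17 b5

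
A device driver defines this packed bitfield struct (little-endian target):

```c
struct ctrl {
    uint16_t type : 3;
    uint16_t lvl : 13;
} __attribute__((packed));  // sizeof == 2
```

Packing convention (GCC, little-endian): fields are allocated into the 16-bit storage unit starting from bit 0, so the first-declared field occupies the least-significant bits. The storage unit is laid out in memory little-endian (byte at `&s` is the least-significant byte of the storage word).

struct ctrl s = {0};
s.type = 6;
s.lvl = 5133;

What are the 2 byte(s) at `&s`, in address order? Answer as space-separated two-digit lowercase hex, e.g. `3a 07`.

type:3 = 6 → 0x6 << 0 → word 0x0006
lvl:13 = 5133 → 0x140d << 3 → word 0xa06e
word = 0xa06e → little-endian bytes:
  [0]=0x6e  [1]=0xa0

6e a0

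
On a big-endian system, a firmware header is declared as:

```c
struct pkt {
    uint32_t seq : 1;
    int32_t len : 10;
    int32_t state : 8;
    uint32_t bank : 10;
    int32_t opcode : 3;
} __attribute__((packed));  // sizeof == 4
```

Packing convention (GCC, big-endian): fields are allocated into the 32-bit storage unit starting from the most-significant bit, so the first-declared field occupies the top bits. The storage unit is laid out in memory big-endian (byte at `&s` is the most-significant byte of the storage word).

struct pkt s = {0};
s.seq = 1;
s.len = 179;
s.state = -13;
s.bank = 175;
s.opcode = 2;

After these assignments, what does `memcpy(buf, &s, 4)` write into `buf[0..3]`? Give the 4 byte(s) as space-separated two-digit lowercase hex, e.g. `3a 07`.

seq (1b) val=1 bits=0x1 at bit 31: 0x80000000
len (10b) val=179 bits=0xb3 at bit 21: 0x96600000
state (8b) val=-13 bits=0xf3 at bit 13: 0x967e6000
bank (10b) val=175 bits=0xaf at bit 3: 0x967e6578
opcode (3b) val=2 bits=0x2 at bit 0: 0x967e657a
word = 0x967e657a → big-endian bytes:
  [0]=0x96  [1]=0x7e  [2]=0x65  [3]=0x7a

96 7e 65 7a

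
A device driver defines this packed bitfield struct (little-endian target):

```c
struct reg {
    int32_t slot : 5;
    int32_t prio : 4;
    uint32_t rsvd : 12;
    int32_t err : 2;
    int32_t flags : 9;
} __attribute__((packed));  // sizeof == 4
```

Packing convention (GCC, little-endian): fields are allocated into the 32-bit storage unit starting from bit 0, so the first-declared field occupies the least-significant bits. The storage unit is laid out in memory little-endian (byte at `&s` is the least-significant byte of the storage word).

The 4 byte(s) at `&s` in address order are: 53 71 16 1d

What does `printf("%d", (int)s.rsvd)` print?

2872

[0]=0x53 [1]=0x71 [2]=0x16 [3]=0x1d (little-endian) → word 0x1d167153
slot [0+:5] = (word>>0) & 0x1f = 19
prio [5+:4] = (word>>5) & 0xf = 10
rsvd [9+:12] = (word>>9) & 0xfff = 2872  ←
err [21+:2] = (word>>21) & 0x3 = 0
flags [23+:9] = (word>>23) & 0x1ff = 58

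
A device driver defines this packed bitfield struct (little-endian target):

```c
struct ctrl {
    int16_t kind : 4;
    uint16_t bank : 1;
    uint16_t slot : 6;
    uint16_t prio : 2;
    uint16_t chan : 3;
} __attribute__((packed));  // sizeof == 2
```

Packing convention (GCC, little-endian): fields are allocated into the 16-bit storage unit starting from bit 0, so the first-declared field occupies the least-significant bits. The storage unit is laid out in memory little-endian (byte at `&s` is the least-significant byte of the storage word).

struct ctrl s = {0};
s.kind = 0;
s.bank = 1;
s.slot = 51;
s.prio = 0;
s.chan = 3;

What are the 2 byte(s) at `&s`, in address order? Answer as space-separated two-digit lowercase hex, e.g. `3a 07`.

kind:4 = 0 → 0x0 << 0 → word 0x0000
bank:1 = 1 → 0x1 << 4 → word 0x0010
slot:6 = 51 → 0x33 << 5 → word 0x0670
prio:2 = 0 → 0x0 << 11 → word 0x0670
chan:3 = 3 → 0x3 << 13 → word 0x6670
word = 0x6670 → little-endian bytes:
  [0]=0x70  [1]=0x66

70 66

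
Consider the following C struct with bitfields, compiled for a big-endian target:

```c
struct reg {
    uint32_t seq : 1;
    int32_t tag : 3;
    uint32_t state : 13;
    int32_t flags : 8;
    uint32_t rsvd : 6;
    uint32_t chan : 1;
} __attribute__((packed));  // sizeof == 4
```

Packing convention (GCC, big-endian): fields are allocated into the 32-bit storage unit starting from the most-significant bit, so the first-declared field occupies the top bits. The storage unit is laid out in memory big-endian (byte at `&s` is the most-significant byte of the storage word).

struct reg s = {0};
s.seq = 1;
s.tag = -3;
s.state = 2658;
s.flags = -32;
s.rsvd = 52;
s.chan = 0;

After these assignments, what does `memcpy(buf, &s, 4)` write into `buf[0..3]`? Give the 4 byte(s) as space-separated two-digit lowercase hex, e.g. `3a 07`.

d5 31 70 68

[31+:1] seq=1 & 0x1 = 0x1; word=0x80000000
[28+:3] tag=-3 & 0x7 = 0x5; word=0xd0000000
[15+:13] state=2658 & 0x1fff = 0xa62; word=0xd5310000
[7+:8] flags=-32 & 0xff = 0xe0; word=0xd5317000
[1+:6] rsvd=52 & 0x3f = 0x34; word=0xd5317068
[0+:1] chan=0 & 0x1 = 0x0; word=0xd5317068
word = 0xd5317068 → big-endian bytes:
  [0]=0xd5  [1]=0x31  [2]=0x70  [3]=0x68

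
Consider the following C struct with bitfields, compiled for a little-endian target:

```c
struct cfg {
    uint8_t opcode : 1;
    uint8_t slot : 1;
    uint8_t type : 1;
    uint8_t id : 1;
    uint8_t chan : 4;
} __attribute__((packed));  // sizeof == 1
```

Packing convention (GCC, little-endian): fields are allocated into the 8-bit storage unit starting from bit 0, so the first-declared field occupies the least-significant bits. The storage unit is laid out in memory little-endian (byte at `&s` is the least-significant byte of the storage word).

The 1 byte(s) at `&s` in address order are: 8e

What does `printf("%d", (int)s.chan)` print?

8

[0]=0x8e (little-endian) → word 0x8e
opcode [0+:1] = (word>>0) & 0x1 = 0
slot [1+:1] = (word>>1) & 0x1 = 1
type [2+:1] = (word>>2) & 0x1 = 1
id [3+:1] = (word>>3) & 0x1 = 1
chan [4+:4] = (word>>4) & 0xf = 8  ←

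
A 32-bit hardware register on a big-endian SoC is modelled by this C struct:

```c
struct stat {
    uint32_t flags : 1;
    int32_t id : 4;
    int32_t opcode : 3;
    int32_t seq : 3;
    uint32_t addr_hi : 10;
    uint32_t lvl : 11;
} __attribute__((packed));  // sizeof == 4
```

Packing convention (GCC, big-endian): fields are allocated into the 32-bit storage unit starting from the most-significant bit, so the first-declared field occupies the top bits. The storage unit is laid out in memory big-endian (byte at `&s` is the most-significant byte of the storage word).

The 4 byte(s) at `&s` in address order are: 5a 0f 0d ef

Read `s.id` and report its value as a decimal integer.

[0]=0x5a [1]=0x0f [2]=0x0d [3]=0xef (big-endian) → word 0x5a0f0def
flags:1 @ bit 31 → (0x5a0f0def>>31)&0x1 = 0x0
id:4 @ bit 27 → (0x5a0f0def>>27)&0xf = 0xb  ←
opcode:3 @ bit 24 → (0x5a0f0def>>24)&0x7 = 0x2
seq:3 @ bit 21 → (0x5a0f0def>>21)&0x7 = 0x0
addr_hi:10 @ bit 11 → (0x5a0f0def>>11)&0x3ff = 0x1e1
lvl:11 @ bit 0 → (0x5a0f0def>>0)&0x7ff = 0x5ef
id signed 4b, MSB=1: 11 - 16 = -5

-5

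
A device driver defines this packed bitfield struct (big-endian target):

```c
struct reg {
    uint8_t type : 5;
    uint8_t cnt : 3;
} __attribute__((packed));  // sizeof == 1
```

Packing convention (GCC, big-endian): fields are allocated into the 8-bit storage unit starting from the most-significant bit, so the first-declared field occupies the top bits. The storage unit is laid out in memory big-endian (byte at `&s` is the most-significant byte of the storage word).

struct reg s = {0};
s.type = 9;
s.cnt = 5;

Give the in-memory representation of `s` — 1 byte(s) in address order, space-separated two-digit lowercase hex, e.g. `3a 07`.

[3+:5] type=9 & 0x1f = 0x9; word=0x48
[0+:3] cnt=5 & 0x7 = 0x5; word=0x4d
word = 0x4d → big-endian bytes:
  [0]=0x4d

4d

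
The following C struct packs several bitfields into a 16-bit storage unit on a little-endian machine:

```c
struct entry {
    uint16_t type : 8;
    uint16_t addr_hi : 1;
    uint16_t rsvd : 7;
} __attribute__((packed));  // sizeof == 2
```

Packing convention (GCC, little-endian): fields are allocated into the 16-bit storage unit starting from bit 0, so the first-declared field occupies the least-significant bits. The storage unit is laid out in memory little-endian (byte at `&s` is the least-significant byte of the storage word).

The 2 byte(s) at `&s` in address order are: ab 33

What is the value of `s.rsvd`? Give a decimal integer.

25

[0]=0xab [1]=0x33 (little-endian) → word 0x33ab
type:8 @ bit 0 → (0x33ab>>0)&0xff = 0xab
addr_hi:1 @ bit 8 → (0x33ab>>8)&0x1 = 0x1
rsvd:7 @ bit 9 → (0x33ab>>9)&0x7f = 0x19  ←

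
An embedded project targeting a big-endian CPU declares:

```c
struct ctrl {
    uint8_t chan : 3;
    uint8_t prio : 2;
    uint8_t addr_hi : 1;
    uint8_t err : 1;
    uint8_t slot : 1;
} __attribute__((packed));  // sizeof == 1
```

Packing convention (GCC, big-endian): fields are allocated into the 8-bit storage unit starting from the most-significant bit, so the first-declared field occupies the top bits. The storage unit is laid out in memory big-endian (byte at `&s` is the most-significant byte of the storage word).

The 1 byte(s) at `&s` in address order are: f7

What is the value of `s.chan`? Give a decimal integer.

[0]=0xf7 (big-endian) → word 0xf7
chan [5+:3] = (word>>5) & 0x7 = 7  ←
prio [3+:2] = (word>>3) & 0x3 = 2
addr_hi [2+:1] = (word>>2) & 0x1 = 1
err [1+:1] = (word>>1) & 0x1 = 1
slot [0+:1] = (word>>0) & 0x1 = 1

7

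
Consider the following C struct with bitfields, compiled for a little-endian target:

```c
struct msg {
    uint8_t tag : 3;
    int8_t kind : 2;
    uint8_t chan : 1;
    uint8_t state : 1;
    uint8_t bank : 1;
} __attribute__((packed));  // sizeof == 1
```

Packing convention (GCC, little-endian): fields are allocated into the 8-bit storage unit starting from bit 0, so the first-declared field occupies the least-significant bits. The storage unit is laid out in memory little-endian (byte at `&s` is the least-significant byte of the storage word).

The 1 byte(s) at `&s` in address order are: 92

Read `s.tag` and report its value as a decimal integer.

2

[0]=0x92 (little-endian) → word 0x92
tag [0+:3] = (word>>0) & 0x7 = 2  ←
kind [3+:2] = (word>>3) & 0x3 = 2
chan [5+:1] = (word>>5) & 0x1 = 0
state [6+:1] = (word>>6) & 0x1 = 0
bank [7+:1] = (word>>7) & 0x1 = 1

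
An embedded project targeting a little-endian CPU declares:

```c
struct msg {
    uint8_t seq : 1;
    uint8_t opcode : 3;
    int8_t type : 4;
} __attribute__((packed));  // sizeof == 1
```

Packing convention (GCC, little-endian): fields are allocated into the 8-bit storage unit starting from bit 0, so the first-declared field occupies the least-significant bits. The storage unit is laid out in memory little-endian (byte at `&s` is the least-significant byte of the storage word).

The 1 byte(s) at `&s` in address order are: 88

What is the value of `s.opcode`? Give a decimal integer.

[0]=0x88 (little-endian) → word 0x88
seq:1 @ bit 0 → (0x88>>0)&0x1 = 0x0
opcode:3 @ bit 1 → (0x88>>1)&0x7 = 0x4  ←
type:4 @ bit 4 → (0x88>>4)&0xf = 0x8

4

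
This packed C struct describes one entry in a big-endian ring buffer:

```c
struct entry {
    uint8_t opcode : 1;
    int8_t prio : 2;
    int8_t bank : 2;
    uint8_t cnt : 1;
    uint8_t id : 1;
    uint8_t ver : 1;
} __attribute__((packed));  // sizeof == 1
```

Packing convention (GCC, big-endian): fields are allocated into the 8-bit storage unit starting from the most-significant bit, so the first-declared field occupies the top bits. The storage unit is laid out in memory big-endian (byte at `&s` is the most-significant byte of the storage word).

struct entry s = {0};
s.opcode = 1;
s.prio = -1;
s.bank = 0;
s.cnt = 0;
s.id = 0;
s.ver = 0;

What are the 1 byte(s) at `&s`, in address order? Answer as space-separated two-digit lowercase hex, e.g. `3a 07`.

opcode (1b) val=1 bits=0x1 at bit 7: 0x80
prio (2b) val=-1 bits=0x3 at bit 5: 0xe0
bank (2b) val=0 bits=0x0 at bit 3: 0xe0
cnt (1b) val=0 bits=0x0 at bit 2: 0xe0
id (1b) val=0 bits=0x0 at bit 1: 0xe0
ver (1b) val=0 bits=0x0 at bit 0: 0xe0
word = 0xe0 → big-endian bytes:
  [0]=0xe0

e0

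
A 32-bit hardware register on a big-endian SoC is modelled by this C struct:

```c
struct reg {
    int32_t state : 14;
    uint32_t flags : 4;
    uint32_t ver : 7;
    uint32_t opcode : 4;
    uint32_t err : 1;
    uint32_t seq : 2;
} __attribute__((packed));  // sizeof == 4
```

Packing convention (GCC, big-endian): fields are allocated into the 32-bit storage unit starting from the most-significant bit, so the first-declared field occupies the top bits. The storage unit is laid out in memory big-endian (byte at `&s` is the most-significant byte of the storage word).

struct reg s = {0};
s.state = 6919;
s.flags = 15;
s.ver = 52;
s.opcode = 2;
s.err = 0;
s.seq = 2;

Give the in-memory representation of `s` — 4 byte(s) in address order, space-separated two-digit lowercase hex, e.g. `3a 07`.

6c 1f da 12

[18+:14] state=6919 & 0x3fff = 0x1b07; word=0x6c1c0000
[14+:4] flags=15 & 0xf = 0xf; word=0x6c1fc000
[7+:7] ver=52 & 0x7f = 0x34; word=0x6c1fda00
[3+:4] opcode=2 & 0xf = 0x2; word=0x6c1fda10
[2+:1] err=0 & 0x1 = 0x0; word=0x6c1fda10
[0+:2] seq=2 & 0x3 = 0x2; word=0x6c1fda12
word = 0x6c1fda12 → big-endian bytes:
  [0]=0x6c  [1]=0x1f  [2]=0xda  [3]=0x12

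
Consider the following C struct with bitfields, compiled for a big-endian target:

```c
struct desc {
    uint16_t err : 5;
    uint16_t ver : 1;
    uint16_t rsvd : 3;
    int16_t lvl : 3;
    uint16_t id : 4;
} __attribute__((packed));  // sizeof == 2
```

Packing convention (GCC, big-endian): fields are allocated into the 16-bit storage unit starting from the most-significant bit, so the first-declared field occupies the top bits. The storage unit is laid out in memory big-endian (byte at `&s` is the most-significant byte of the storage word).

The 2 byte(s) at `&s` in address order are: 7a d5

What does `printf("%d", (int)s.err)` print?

[0]=0x7a [1]=0xd5 (big-endian) → word 0x7ad5
err [11+:5] = (word>>11) & 0x1f = 15  ←
ver [10+:1] = (word>>10) & 0x1 = 0
rsvd [7+:3] = (word>>7) & 0x7 = 5
lvl [4+:3] = (word>>4) & 0x7 = 5
id [0+:4] = (word>>0) & 0xf = 5

15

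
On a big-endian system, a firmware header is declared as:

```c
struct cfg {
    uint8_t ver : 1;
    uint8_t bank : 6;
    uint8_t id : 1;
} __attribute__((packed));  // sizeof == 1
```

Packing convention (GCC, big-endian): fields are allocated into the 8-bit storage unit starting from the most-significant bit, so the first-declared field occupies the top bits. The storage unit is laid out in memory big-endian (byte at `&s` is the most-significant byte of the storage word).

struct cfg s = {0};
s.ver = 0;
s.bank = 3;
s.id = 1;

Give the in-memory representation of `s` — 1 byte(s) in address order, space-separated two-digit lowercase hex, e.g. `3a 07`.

07

ver (1b) val=0 bits=0x0 at bit 7: 0x00
bank (6b) val=3 bits=0x3 at bit 1: 0x06
id (1b) val=1 bits=0x1 at bit 0: 0x07
word = 0x07 → big-endian bytes:
  [0]=0x07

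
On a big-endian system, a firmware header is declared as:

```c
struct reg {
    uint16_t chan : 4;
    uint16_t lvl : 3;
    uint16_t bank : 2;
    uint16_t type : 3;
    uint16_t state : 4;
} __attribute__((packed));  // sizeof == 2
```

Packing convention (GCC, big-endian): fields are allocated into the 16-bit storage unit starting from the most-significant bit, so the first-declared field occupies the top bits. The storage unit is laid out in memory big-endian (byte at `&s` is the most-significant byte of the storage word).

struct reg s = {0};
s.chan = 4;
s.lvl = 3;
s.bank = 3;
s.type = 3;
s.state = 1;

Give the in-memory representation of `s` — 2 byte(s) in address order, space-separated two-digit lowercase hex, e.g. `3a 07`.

chan:4 = 4 → 0x4 << 12 → word 0x4000
lvl:3 = 3 → 0x3 << 9 → word 0x4600
bank:2 = 3 → 0x3 << 7 → word 0x4780
type:3 = 3 → 0x3 << 4 → word 0x47b0
state:4 = 1 → 0x1 << 0 → word 0x47b1
word = 0x47b1 → big-endian bytes:
  [0]=0x47  [1]=0xb1

47 b1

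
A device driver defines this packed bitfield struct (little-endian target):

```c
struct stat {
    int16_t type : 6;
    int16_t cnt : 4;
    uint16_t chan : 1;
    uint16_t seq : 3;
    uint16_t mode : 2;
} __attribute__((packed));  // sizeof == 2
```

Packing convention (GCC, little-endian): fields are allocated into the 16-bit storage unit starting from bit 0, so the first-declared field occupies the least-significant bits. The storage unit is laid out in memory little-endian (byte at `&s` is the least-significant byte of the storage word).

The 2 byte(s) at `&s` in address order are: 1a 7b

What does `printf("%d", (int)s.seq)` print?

[0]=0x1a [1]=0x7b (little-endian) → word 0x7b1a
type:6 @ bit 0 → (0x7b1a>>0)&0x3f = 0x1a
cnt:4 @ bit 6 → (0x7b1a>>6)&0xf = 0xc
chan:1 @ bit 10 → (0x7b1a>>10)&0x1 = 0x0
seq:3 @ bit 11 → (0x7b1a>>11)&0x7 = 0x7  ←
mode:2 @ bit 14 → (0x7b1a>>14)&0x3 = 0x1

7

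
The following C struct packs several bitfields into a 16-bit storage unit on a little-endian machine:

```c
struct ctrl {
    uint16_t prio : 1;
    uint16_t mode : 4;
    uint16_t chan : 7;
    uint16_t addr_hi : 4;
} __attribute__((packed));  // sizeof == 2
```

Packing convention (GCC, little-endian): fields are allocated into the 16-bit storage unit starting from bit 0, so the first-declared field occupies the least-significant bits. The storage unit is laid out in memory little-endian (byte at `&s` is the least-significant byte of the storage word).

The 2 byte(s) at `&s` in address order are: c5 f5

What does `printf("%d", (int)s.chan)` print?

[0]=0xc5 [1]=0xf5 (little-endian) → word 0xf5c5
prio [0+:1] = (word>>0) & 0x1 = 1
mode [1+:4] = (word>>1) & 0xf = 2
chan [5+:7] = (word>>5) & 0x7f = 46  ←
addr_hi [12+:4] = (word>>12) & 0xf = 15

46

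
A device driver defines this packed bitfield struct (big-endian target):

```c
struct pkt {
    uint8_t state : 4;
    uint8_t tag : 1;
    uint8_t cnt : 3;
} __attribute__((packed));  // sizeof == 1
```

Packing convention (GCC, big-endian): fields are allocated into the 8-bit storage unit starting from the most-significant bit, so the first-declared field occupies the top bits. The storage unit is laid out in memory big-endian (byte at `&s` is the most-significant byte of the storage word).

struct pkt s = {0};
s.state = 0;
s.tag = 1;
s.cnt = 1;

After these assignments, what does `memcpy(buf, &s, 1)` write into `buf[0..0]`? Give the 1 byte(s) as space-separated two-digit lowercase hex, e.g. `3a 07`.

state (4b) val=0 bits=0x0 at bit 4: 0x00
tag (1b) val=1 bits=0x1 at bit 3: 0x08
cnt (3b) val=1 bits=0x1 at bit 0: 0x09
word = 0x09 → big-endian bytes:
  [0]=0x09

09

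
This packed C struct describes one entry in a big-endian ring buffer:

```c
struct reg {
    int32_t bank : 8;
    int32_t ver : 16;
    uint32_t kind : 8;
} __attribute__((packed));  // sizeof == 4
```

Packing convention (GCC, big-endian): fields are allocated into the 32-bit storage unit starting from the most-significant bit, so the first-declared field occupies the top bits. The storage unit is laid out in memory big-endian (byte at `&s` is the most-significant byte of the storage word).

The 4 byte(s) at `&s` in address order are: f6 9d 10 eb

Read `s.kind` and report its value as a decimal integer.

[0]=0xf6 [1]=0x9d [2]=0x10 [3]=0xeb (big-endian) → word 0xf69d10eb
bank:8 @ bit 24 → (0xf69d10eb>>24)&0xff = 0xf6
ver:16 @ bit 8 → (0xf69d10eb>>8)&0xffff = 0x9d10
kind:8 @ bit 0 → (0xf69d10eb>>0)&0xff = 0xeb  ←

235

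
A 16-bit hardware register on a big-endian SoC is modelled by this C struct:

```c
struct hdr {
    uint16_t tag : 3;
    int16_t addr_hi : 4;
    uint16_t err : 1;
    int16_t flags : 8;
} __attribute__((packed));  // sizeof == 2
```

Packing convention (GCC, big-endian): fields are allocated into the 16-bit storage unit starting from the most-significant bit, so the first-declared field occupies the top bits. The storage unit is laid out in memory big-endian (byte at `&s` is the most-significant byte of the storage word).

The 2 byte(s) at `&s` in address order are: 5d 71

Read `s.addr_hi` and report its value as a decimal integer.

[0]=0x5d [1]=0x71 (big-endian) → word 0x5d71
tag [13+:3] = (word>>13) & 0x7 = 2
addr_hi [9+:4] = (word>>9) & 0xf = 14  ←
err [8+:1] = (word>>8) & 0x1 = 1
flags [0+:8] = (word>>0) & 0xff = 113
addr_hi signed 4b, MSB=1: 14 - 16 = -2

-2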